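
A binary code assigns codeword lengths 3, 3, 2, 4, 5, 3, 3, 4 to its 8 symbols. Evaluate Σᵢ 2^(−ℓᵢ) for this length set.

With common denominator 2^5 = 32: Σ 2^(−ℓᵢ) = 4/32 + 4/32 + 8/32 + 2/32 + 1/32 + 4/32 + 4/32 + 2/32 = 29/32 = 0.90625.

0.90625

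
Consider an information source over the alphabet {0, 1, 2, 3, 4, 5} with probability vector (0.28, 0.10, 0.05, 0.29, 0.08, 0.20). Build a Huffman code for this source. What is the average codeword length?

2.36 bits/symbol

Repeatedly combine the two least-probable nodes; the expected code length is the sum of the merged weights.
merge 1/20 + 2/25 → 13/100
merge 1/10 + 13/100 → 23/100
merge 1/5 + 23/100 → 43/100
merge 7/25 + 29/100 → 57/100
merge 43/100 + 57/100 → 1
L = 13/100 + 23/100 + 43/100 + 57/100 + 1 = 59/25 = 2.36 bits/symbol.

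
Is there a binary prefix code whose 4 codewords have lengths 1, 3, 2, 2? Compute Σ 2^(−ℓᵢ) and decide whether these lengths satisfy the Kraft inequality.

With common denominator 2^3 = 8: Σ 2^(−ℓᵢ) = 4/8 + 1/8 + 2/8 + 2/8 = 9/8 = 1.125.
Kraft's inequality requires Σ ≤ 1; here Σ = 1.125 > 1, so no such prefix code exists.

1.125; no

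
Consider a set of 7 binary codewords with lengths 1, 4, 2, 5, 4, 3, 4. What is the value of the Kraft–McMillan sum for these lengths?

With common denominator 2^5 = 32: Σ 2^(−ℓᵢ) = 16/32 + 2/32 + 8/32 + 1/32 + 2/32 + 4/32 + 2/32 = 35/32 = 1.09375.

1.09375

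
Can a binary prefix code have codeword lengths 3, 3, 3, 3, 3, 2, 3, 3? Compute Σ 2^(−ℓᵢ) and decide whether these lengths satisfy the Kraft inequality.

With common denominator 2^3 = 8: Σ 2^(−ℓᵢ) = 1/8 + 1/8 + 1/8 + 1/8 + 1/8 + 2/8 + 1/8 + 1/8 = 9/8 = 1.125.
Kraft's inequality requires Σ ≤ 1; here Σ = 1.125 > 1, so no such prefix code exists.

1.125; no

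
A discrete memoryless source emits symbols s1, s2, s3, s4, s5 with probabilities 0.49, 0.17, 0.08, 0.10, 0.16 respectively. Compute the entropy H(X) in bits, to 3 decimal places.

1.986 bits

H = −Σ pᵢ log₂ pᵢ.
−0.49·log₂(0.49) = 0.5043
−0.17·log₂(0.17) = 0.4346
−0.08·log₂(0.08) = 0.2915
−0.10·log₂(0.10) = 0.3322
−0.16·log₂(0.16) = 0.4230
Sum ≈ 1.9856 → 1.986 bits.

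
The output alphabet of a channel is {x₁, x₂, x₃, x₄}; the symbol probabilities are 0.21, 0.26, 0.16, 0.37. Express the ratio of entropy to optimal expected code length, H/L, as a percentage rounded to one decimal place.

Entropy H = −Σ p log₂ p ≈ 1.9319 bits.
Huffman merges: 4/25+21/100→37/100; 13/50+37/100→63/100; 37/100+63/100→1. L = 2 ≈ 2.0000.
Efficiency = H/L = 1.9319/2.0000 = 96.6%.

96.6%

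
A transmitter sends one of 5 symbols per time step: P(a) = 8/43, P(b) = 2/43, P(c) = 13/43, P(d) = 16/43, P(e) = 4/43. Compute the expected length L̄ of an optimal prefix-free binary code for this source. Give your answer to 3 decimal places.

Repeatedly combine the two least-probable nodes; the expected code length is the sum of the merged weights.
merge 2/43 + 4/43 → 6/43
merge 6/43 + 8/43 → 14/43
merge 13/43 + 14/43 → 27/43
merge 16/43 + 27/43 → 1
L = 6/43 + 14/43 + 27/43 + 1 = 90/43 ≈ 2.093 bits/symbol.

2.093 bits/symbol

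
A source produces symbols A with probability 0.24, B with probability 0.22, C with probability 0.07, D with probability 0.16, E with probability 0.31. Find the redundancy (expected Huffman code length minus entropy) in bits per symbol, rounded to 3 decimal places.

Entropy H = −Σ p log₂ p ≈ 2.1901 bits.
Huffman merges: 7/100+4/25→23/100; 11/50+23/100→9/20; 6/25+31/100→11/20; 9/20+11/20→1. L = 223/100 ≈ 2.2300.
L − H = 2.2300 − 2.1901 = 0.040 bits.

0.040 bits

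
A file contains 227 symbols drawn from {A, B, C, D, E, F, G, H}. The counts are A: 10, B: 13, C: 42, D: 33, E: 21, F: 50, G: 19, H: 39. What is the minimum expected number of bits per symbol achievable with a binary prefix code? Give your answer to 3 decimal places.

2.872 bits/symbol

Probabilities are the counts divided by 227.
Repeatedly combine the two least-probable nodes; the expected code length is the sum of the merged weights.
merge 10/227 + 13/227 → 23/227
merge 19/227 + 21/227 → 40/227
merge 23/227 + 33/227 → 56/227
merge 39/227 + 40/227 → 79/227
merge 42/227 + 50/227 → 92/227
merge 56/227 + 79/227 → 135/227
merge 92/227 + 135/227 → 1
L = 23/227 + 40/227 + 56/227 + 79/227 + 92/227 + 135/227 + 1 = 652/227 ≈ 2.872 bits/symbol.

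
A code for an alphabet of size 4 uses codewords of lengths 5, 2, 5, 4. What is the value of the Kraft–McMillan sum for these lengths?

0.375

With common denominator 2^5 = 32: Σ 2^(−ℓᵢ) = 1/32 + 8/32 + 1/32 + 2/32 = 12/32 = 0.375.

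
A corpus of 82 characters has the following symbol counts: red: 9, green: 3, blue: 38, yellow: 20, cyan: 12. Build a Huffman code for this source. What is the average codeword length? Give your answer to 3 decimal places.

Probabilities are the counts divided by 82.
Repeatedly combine the two least-probable nodes; the expected code length is the sum of the merged weights.
merge 3/82 + 9/82 → 6/41
merge 6/41 + 6/41 → 12/41
merge 10/41 + 12/41 → 22/41
merge 19/41 + 22/41 → 1
L = 6/41 + 12/41 + 22/41 + 1 = 81/41 ≈ 1.976 bits/symbol.

1.976 bits/symbol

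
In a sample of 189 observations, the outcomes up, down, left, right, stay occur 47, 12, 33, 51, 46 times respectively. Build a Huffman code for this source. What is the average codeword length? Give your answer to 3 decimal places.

Probabilities are the counts divided by 189.
Repeatedly combine the two least-probable nodes; the expected code length is the sum of the merged weights.
merge 4/63 + 11/63 → 5/21
merge 5/21 + 46/189 → 13/27
merge 47/189 + 17/63 → 14/27
merge 13/27 + 14/27 → 1
L = 5/21 + 13/27 + 14/27 + 1 = 47/21 ≈ 2.238 bits/symbol.

2.238 bits/symbol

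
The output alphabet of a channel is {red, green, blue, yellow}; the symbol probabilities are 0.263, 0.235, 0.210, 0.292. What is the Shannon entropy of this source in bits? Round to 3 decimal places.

H = −Σ pᵢ log₂ pᵢ.
−0.263·log₂(0.263) = 0.5068
−0.235·log₂(0.235) = 0.4910
−0.210·log₂(0.210) = 0.4728
−0.292·log₂(0.292) = 0.5186
Sum ≈ 1.9891 → 1.989 bits.

1.989 bits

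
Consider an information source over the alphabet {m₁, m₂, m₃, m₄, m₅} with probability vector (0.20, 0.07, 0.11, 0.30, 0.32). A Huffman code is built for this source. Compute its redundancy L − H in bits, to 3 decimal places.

0.050 bits

Entropy H = −Σ p log₂ p ≈ 2.1304 bits.
Huffman merges: 7/100+11/100→9/50; 9/50+1/5→19/50; 3/10+8/25→31/50; 19/50+31/50→1. L = 109/50 ≈ 2.1800.
L − H = 2.1800 − 2.1304 = 0.050 bits.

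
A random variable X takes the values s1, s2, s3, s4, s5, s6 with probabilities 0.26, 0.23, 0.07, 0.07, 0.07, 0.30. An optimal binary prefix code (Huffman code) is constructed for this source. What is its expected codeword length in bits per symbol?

Repeatedly combine the two least-probable nodes; the expected code length is the sum of the merged weights.
merge 7/100 + 7/100 → 7/50
merge 7/100 + 7/50 → 21/100
merge 21/100 + 23/100 → 11/25
merge 13/50 + 3/10 → 14/25
merge 11/25 + 14/25 → 1
L = 7/50 + 21/100 + 11/25 + 14/25 + 1 = 47/20 = 2.35 bits/symbol.

2.35 bits/symbol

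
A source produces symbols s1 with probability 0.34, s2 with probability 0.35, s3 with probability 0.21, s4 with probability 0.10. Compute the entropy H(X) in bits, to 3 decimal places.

1.864 bits

H = −Σ pᵢ log₂ pᵢ.
−0.34·log₂(0.34) = 0.5292
−0.35·log₂(0.35) = 0.5301
−0.21·log₂(0.21) = 0.4728
−0.10·log₂(0.10) = 0.3322
Sum ≈ 1.8643 → 1.864 bits.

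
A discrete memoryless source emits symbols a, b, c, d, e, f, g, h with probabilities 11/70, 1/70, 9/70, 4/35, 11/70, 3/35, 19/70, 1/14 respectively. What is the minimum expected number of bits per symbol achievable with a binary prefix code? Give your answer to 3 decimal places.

Repeatedly combine the two least-probable nodes; the expected code length is the sum of the merged weights.
merge 1/70 + 1/14 → 3/35
merge 3/35 + 3/35 → 6/35
merge 4/35 + 9/70 → 17/70
merge 11/70 + 11/70 → 11/35
merge 6/35 + 17/70 → 29/70
merge 19/70 + 11/35 → 41/70
merge 29/70 + 41/70 → 1
L = 3/35 + 6/35 + 17/70 + 11/35 + 29/70 + 41/70 + 1 = 197/70 ≈ 2.814 bits/symbol.

2.814 bits/symbol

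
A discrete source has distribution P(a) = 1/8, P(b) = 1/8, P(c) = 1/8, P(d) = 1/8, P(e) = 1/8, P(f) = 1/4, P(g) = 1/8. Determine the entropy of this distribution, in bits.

Each probability is a power of 1/2, so log₂(1/p) is an integer.
H = Σ p·log₂(1/p) = 1/8·3 + 1/8·3 + 1/8·3 + 1/8·3 + 1/8·3 + 1/4·2 + 1/8·3 = 2.75 bits.

2.75 bits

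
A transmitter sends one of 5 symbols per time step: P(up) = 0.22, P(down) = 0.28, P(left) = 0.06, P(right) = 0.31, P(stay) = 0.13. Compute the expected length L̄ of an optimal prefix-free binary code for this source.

2.19 bits/symbol

Repeatedly combine the two least-probable nodes; the expected code length is the sum of the merged weights.
merge 3/50 + 13/100 → 19/100
merge 19/100 + 11/50 → 41/100
merge 7/25 + 31/100 → 59/100
merge 41/100 + 59/100 → 1
L = 19/100 + 41/100 + 59/100 + 1 = 219/100 = 2.19 bits/symbol.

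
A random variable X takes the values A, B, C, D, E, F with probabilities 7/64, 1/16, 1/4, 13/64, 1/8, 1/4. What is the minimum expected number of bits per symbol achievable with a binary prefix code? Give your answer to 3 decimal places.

2.469 bits/symbol

Repeatedly combine the two least-probable nodes; the expected code length is the sum of the merged weights.
merge 1/16 + 7/64 → 11/64
merge 1/8 + 11/64 → 19/64
merge 13/64 + 1/4 → 29/64
merge 1/4 + 19/64 → 35/64
merge 29/64 + 35/64 → 1
L = 11/64 + 19/64 + 29/64 + 35/64 + 1 = 79/32 ≈ 2.469 bits/symbol.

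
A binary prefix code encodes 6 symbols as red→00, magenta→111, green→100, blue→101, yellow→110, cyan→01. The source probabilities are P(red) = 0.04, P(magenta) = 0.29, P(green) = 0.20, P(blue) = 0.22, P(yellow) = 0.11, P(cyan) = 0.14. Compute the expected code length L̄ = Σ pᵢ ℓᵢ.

L̄ = Σ pᵢ·ℓᵢ = 0.04·2 + 0.29·3 + 0.20·3 + 0.22·3 + 0.11·3 + 0.14·2 = 2.82 bits/symbol.

2.82 bits/symbol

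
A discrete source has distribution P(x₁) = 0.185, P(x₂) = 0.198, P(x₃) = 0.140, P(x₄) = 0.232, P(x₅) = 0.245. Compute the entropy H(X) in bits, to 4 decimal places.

2.2962 bits

H = −Σ pᵢ log₂ pᵢ.
−0.185·log₂(0.185) = 0.4504
−0.198·log₂(0.198) = 0.4626
−0.140·log₂(0.140) = 0.3971
−0.232·log₂(0.232) = 0.4890
−0.245·log₂(0.245) = 0.4971
Sum ≈ 2.2962 → 2.2962 bits.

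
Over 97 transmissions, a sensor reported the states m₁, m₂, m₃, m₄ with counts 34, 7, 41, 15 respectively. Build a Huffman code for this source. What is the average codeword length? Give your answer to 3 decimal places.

Probabilities are the counts divided by 97.
Repeatedly combine the two least-probable nodes; the expected code length is the sum of the merged weights.
merge 7/97 + 15/97 → 22/97
merge 22/97 + 34/97 → 56/97
merge 41/97 + 56/97 → 1
L = 22/97 + 56/97 + 1 = 175/97 ≈ 1.804 bits/symbol.

1.804 bits/symbol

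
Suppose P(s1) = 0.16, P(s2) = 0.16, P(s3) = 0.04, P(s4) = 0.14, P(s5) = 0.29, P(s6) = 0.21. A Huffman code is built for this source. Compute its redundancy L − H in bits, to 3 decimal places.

Entropy H = −Σ p log₂ p ≈ 2.4196 bits.
Huffman merges: 1/25+7/50→9/50; 4/25+4/25→8/25; 9/50+21/100→39/100; 29/100+8/25→61/100; 39/100+61/100→1. L = 5/2 ≈ 2.5000.
L − H = 2.5000 − 2.4196 = 0.080 bits.

0.080 bits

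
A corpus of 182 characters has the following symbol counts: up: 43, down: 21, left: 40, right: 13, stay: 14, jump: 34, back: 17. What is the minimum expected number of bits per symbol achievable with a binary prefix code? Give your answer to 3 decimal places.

2.692 bits/symbol

Probabilities are the counts divided by 182.
Repeatedly combine the two least-probable nodes; the expected code length is the sum of the merged weights.
merge 1/14 + 1/13 → 27/182
merge 17/182 + 3/26 → 19/91
merge 27/182 + 17/91 → 61/182
merge 19/91 + 20/91 → 3/7
merge 43/182 + 61/182 → 4/7
merge 3/7 + 4/7 → 1
L = 27/182 + 19/91 + 61/182 + 3/7 + 4/7 + 1 = 35/13 ≈ 2.692 bits/symbol.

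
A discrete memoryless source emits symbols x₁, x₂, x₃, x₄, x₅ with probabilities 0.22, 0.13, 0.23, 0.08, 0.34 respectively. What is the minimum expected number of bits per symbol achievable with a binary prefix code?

Repeatedly combine the two least-probable nodes; the expected code length is the sum of the merged weights.
merge 2/25 + 13/100 → 21/100
merge 21/100 + 11/50 → 43/100
merge 23/100 + 17/50 → 57/100
merge 43/100 + 57/100 → 1
L = 21/100 + 43/100 + 57/100 + 1 = 221/100 = 2.21 bits/symbol.

2.21 bits/symbol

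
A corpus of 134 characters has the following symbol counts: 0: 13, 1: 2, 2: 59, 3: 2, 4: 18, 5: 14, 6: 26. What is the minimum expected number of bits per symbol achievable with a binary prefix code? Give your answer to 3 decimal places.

2.276 bits/symbol

Probabilities are the counts divided by 134.
Repeatedly combine the two least-probable nodes; the expected code length is the sum of the merged weights.
merge 1/67 + 1/67 → 2/67
merge 2/67 + 13/134 → 17/134
merge 7/67 + 17/134 → 31/134
merge 9/67 + 13/67 → 22/67
merge 31/134 + 22/67 → 75/134
merge 59/134 + 75/134 → 1
L = 2/67 + 17/134 + 31/134 + 22/67 + 75/134 + 1 = 305/134 ≈ 2.276 bits/symbol.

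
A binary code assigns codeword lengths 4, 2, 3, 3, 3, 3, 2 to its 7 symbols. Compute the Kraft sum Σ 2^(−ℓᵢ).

With common denominator 2^4 = 16: Σ 2^(−ℓᵢ) = 1/16 + 4/16 + 2/16 + 2/16 + 2/16 + 2/16 + 4/16 = 17/16 = 1.0625.

1.0625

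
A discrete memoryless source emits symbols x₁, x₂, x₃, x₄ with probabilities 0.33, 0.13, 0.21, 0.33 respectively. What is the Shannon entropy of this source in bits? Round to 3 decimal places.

1.911 bits

H = −Σ pᵢ log₂ pᵢ.
−0.33·log₂(0.33) = 0.5278
−0.13·log₂(0.13) = 0.3826
−0.21·log₂(0.21) = 0.4728
−0.33·log₂(0.33) = 0.5278
Sum ≈ 1.9111 → 1.911 bits.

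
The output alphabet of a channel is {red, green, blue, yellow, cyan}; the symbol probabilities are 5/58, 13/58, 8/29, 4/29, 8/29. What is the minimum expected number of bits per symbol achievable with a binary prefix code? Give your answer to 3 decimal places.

Repeatedly combine the two least-probable nodes; the expected code length is the sum of the merged weights.
merge 5/58 + 4/29 → 13/58
merge 13/58 + 13/58 → 13/29
merge 8/29 + 8/29 → 16/29
merge 13/29 + 16/29 → 1
L = 13/58 + 13/29 + 16/29 + 1 = 129/58 ≈ 2.224 bits/symbol.

2.224 bits/symbol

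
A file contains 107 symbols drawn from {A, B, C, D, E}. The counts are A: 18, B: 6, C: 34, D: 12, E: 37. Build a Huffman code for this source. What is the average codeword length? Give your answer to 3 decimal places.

2.159 bits/symbol

Probabilities are the counts divided by 107.
Repeatedly combine the two least-probable nodes; the expected code length is the sum of the merged weights.
merge 6/107 + 12/107 → 18/107
merge 18/107 + 18/107 → 36/107
merge 34/107 + 36/107 → 70/107
merge 37/107 + 70/107 → 1
L = 18/107 + 36/107 + 70/107 + 1 = 231/107 ≈ 2.159 bits/symbol.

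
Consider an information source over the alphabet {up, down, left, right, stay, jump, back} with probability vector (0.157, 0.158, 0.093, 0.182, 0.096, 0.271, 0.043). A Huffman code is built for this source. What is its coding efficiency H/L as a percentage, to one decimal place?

Entropy H = −Σ p log₂ p ≈ 2.6362 bits.
Huffman merges: 43/1000+93/1000→17/125; 12/125+17/125→29/125; 157/1000+79/500→63/200; 91/500+29/125→207/500; 271/1000+63/200→293/500; 207/500+293/500→1. L = 2683/1000 ≈ 2.6830.
Efficiency = H/L = 2.6362/2.6830 = 98.3%.

98.3%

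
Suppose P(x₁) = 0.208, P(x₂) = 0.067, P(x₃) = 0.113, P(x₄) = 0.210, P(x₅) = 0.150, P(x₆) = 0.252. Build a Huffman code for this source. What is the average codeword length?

Repeatedly combine the two least-probable nodes; the expected code length is the sum of the merged weights.
merge 67/1000 + 113/1000 → 9/50
merge 3/20 + 9/50 → 33/100
merge 26/125 + 21/100 → 209/500
merge 63/250 + 33/100 → 291/500
merge 209/500 + 291/500 → 1
L = 9/50 + 33/100 + 209/500 + 291/500 + 1 = 251/100 = 2.51 bits/symbol.

2.51 bits/symbol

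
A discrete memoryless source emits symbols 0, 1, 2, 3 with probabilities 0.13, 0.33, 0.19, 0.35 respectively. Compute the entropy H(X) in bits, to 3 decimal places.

1.896 bits

H = −Σ pᵢ log₂ pᵢ.
−0.13·log₂(0.13) = 0.3826
−0.33·log₂(0.33) = 0.5278
−0.19·log₂(0.19) = 0.4552
−0.35·log₂(0.35) = 0.5301
Sum ≈ 1.8958 → 1.896 bits.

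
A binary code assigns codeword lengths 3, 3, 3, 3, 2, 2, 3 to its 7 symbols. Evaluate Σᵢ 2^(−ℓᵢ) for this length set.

With common denominator 2^3 = 8: Σ 2^(−ℓᵢ) = 1/8 + 1/8 + 1/8 + 1/8 + 2/8 + 2/8 + 1/8 = 9/8 = 1.125.

1.125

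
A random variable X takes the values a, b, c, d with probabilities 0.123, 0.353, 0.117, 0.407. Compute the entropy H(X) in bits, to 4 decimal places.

1.7922 bits

H = −Σ pᵢ log₂ pᵢ.
−0.123·log₂(0.123) = 0.3719
−0.353·log₂(0.353) = 0.5303
−0.117·log₂(0.117) = 0.3622
−0.407·log₂(0.407) = 0.5278
Sum ≈ 1.7922 → 1.7922 bits.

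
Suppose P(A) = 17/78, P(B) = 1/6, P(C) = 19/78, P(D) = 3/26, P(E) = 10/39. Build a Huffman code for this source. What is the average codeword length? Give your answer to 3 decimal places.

Repeatedly combine the two least-probable nodes; the expected code length is the sum of the merged weights.
merge 3/26 + 1/6 → 11/39
merge 17/78 + 19/78 → 6/13
merge 10/39 + 11/39 → 7/13
merge 6/13 + 7/13 → 1
L = 11/39 + 6/13 + 7/13 + 1 = 89/39 ≈ 2.282 bits/symbol.

2.282 bits/symbol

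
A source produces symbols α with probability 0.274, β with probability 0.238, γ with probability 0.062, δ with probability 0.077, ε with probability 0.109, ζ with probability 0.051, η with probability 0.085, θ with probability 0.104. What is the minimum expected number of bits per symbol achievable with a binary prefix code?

2.763 bits/symbol

Repeatedly combine the two least-probable nodes; the expected code length is the sum of the merged weights.
merge 51/1000 + 31/500 → 113/1000
merge 77/1000 + 17/200 → 81/500
merge 13/125 + 109/1000 → 213/1000
merge 113/1000 + 81/500 → 11/40
merge 213/1000 + 119/500 → 451/1000
merge 137/500 + 11/40 → 549/1000
merge 451/1000 + 549/1000 → 1
L = 113/1000 + 81/500 + 213/1000 + 11/40 + 451/1000 + 549/1000 + 1 = 2763/1000 = 2.763 bits/symbol.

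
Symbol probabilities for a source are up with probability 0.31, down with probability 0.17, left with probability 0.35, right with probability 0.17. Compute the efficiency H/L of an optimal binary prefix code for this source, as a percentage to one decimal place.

Entropy H = −Σ p log₂ p ≈ 1.9231 bits.
Huffman merges: 17/100+17/100→17/50; 31/100+17/50→13/20; 7/20+13/20→1. L = 199/100 ≈ 1.9900.
Efficiency = H/L = 1.9231/1.9900 = 96.6%.

96.6%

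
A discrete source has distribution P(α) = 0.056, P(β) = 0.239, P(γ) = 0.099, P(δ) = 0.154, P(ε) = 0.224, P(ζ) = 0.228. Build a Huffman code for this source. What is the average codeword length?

2.464 bits/symbol

Repeatedly combine the two least-probable nodes; the expected code length is the sum of the merged weights.
merge 7/125 + 99/1000 → 31/200
merge 77/500 + 31/200 → 309/1000
merge 28/125 + 57/250 → 113/250
merge 239/1000 + 309/1000 → 137/250
merge 113/250 + 137/250 → 1
L = 31/200 + 309/1000 + 113/250 + 137/250 + 1 = 308/125 = 2.464 bits/symbol.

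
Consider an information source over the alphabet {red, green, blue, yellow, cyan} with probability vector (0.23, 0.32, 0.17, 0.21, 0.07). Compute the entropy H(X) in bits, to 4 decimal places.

2.1897 bits

H = −Σ pᵢ log₂ pᵢ.
−0.23·log₂(0.23) = 0.4877
−0.32·log₂(0.32) = 0.5260
−0.17·log₂(0.17) = 0.4346
−0.21·log₂(0.21) = 0.4728
−0.07·log₂(0.07) = 0.2686
Sum ≈ 2.1897 → 2.1897 bits.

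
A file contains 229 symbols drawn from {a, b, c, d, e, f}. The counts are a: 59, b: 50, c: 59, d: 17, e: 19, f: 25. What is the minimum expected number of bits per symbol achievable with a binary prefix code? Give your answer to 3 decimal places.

2.424 bits/symbol

Probabilities are the counts divided by 229.
Repeatedly combine the two least-probable nodes; the expected code length is the sum of the merged weights.
merge 17/229 + 19/229 → 36/229
merge 25/229 + 36/229 → 61/229
merge 50/229 + 59/229 → 109/229
merge 59/229 + 61/229 → 120/229
merge 109/229 + 120/229 → 1
L = 36/229 + 61/229 + 109/229 + 120/229 + 1 = 555/229 ≈ 2.424 bits/symbol.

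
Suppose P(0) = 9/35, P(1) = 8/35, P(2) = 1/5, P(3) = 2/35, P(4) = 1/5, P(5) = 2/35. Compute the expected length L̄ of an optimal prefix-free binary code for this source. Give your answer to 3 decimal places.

Repeatedly combine the two least-probable nodes; the expected code length is the sum of the merged weights.
merge 2/35 + 2/35 → 4/35
merge 4/35 + 1/5 → 11/35
merge 1/5 + 8/35 → 3/7
merge 9/35 + 11/35 → 4/7
merge 3/7 + 4/7 → 1
L = 4/35 + 11/35 + 3/7 + 4/7 + 1 = 17/7 ≈ 2.429 bits/symbol.

2.429 bits/symbol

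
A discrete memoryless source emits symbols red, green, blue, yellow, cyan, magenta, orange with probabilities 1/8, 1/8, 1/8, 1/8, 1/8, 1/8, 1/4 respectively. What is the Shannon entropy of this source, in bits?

2.75 bits

Each probability is a power of 1/2, so log₂(1/p) is an integer.
H = Σ p·log₂(1/p) = 1/8·3 + 1/8·3 + 1/8·3 + 1/8·3 + 1/8·3 + 1/8·3 + 1/4·2 = 2.75 bits.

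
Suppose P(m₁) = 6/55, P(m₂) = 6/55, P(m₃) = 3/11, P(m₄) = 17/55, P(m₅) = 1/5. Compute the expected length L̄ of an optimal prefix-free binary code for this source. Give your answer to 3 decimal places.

Repeatedly combine the two least-probable nodes; the expected code length is the sum of the merged weights.
merge 6/55 + 6/55 → 12/55
merge 1/5 + 12/55 → 23/55
merge 3/11 + 17/55 → 32/55
merge 23/55 + 32/55 → 1
L = 12/55 + 23/55 + 32/55 + 1 = 122/55 ≈ 2.218 bits/symbol.

2.218 bits/symbol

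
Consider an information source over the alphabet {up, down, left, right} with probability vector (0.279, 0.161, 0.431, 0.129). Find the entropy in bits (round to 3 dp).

1.843 bits

H = −Σ pᵢ log₂ pᵢ.
−0.279·log₂(0.279) = 0.5138
−0.161·log₂(0.161) = 0.4242
−0.431·log₂(0.431) = 0.5233
−0.129·log₂(0.129) = 0.3811
Sum ≈ 1.8425 → 1.843 bits.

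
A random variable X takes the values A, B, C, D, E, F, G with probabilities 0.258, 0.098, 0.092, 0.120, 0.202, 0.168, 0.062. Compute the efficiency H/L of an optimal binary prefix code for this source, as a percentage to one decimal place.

Entropy H = −Σ p log₂ p ≈ 2.6636 bits.
Huffman merges: 31/500+23/250→77/500; 49/500+3/25→109/500; 77/500+21/125→161/500; 101/500+109/500→21/50; 129/500+161/500→29/50; 21/50+29/50→1. L = 1347/500 ≈ 2.6940.
Efficiency = H/L = 2.6636/2.6940 = 98.9%.

98.9%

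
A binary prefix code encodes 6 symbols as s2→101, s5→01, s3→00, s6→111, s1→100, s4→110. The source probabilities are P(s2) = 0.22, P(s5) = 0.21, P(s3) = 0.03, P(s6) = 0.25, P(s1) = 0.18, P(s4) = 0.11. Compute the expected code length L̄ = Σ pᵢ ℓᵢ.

2.76 bits/symbol

L̄ = Σ pᵢ·ℓᵢ = 0.22·3 + 0.21·2 + 0.03·2 + 0.25·3 + 0.18·3 + 0.11·3 = 2.76 bits/symbol.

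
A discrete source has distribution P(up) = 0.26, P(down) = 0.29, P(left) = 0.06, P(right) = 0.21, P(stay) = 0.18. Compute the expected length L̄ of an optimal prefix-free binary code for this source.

Repeatedly combine the two least-probable nodes; the expected code length is the sum of the merged weights.
merge 3/50 + 9/50 → 6/25
merge 21/100 + 6/25 → 9/20
merge 13/50 + 29/100 → 11/20
merge 9/20 + 11/20 → 1
L = 6/25 + 9/20 + 11/20 + 1 = 56/25 = 2.24 bits/symbol.

2.24 bits/symbol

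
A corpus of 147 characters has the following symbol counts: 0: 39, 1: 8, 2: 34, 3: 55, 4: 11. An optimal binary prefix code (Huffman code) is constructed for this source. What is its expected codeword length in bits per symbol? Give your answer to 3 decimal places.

Probabilities are the counts divided by 147.
Repeatedly combine the two least-probable nodes; the expected code length is the sum of the merged weights.
merge 8/147 + 11/147 → 19/147
merge 19/147 + 34/147 → 53/147
merge 13/49 + 53/147 → 92/147
merge 55/147 + 92/147 → 1
L = 19/147 + 53/147 + 92/147 + 1 = 311/147 ≈ 2.116 bits/symbol.

2.116 bits/symbol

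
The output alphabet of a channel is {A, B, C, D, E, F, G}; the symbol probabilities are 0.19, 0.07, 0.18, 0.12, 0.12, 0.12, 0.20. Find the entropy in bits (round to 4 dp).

H = −Σ pᵢ log₂ pᵢ.
−0.19·log₂(0.19) = 0.4552
−0.07·log₂(0.07) = 0.2686
−0.18·log₂(0.18) = 0.4453
−0.12·log₂(0.12) = 0.3671
−0.12·log₂(0.12) = 0.3671
−0.12·log₂(0.12) = 0.3671
−0.20·log₂(0.20) = 0.4644
Sum ≈ 2.7347 → 2.7347 bits.

2.7347 bits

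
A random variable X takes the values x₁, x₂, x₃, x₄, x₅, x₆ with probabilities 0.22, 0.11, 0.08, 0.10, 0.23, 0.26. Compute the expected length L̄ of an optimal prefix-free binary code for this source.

2.47 bits/symbol

Repeatedly combine the two least-probable nodes; the expected code length is the sum of the merged weights.
merge 2/25 + 1/10 → 9/50
merge 11/100 + 9/50 → 29/100
merge 11/50 + 23/100 → 9/20
merge 13/50 + 29/100 → 11/20
merge 9/20 + 11/20 → 1
L = 9/50 + 29/100 + 9/20 + 11/20 + 1 = 247/100 = 2.47 bits/symbol.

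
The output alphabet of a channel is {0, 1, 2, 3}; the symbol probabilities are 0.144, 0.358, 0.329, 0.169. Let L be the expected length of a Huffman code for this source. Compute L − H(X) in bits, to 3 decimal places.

0.061 bits

Entropy H = −Σ p log₂ p ≈ 1.8943 bits.
Huffman merges: 18/125+169/1000→313/1000; 313/1000+329/1000→321/500; 179/500+321/500→1. L = 391/200 ≈ 1.9550.
L − H = 1.9550 − 1.8943 = 0.061 bits.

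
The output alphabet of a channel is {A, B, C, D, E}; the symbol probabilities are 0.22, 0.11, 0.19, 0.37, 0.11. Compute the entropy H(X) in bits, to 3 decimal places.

2.167 bits

H = −Σ pᵢ log₂ pᵢ.
−0.22·log₂(0.22) = 0.4806
−0.11·log₂(0.11) = 0.3503
−0.19·log₂(0.19) = 0.4552
−0.37·log₂(0.37) = 0.5307
−0.11·log₂(0.11) = 0.3503
Sum ≈ 2.1671 → 2.167 bits.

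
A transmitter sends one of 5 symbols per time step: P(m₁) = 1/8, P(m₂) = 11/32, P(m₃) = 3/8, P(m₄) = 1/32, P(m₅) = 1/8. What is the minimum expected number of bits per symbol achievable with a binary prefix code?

Repeatedly combine the two least-probable nodes; the expected code length is the sum of the merged weights.
merge 1/32 + 1/8 → 5/32
merge 1/8 + 5/32 → 9/32
merge 9/32 + 11/32 → 5/8
merge 3/8 + 5/8 → 1
L = 5/32 + 9/32 + 5/8 + 1 = 33/16 = 2.0625 bits/symbol.

2.0625 bits/symbol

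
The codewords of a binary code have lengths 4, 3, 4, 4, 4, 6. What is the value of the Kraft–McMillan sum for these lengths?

With common denominator 2^6 = 64: Σ 2^(−ℓᵢ) = 4/64 + 8/64 + 4/64 + 4/64 + 4/64 + 1/64 = 25/64 = 0.390625.

0.390625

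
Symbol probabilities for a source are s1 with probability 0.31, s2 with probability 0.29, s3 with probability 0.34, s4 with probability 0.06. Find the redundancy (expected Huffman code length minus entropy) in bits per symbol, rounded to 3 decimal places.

Entropy H = −Σ p log₂ p ≈ 1.8144 bits.
Huffman merges: 3/50+29/100→7/20; 31/100+17/50→13/20; 7/20+13/20→1. L = 2 ≈ 2.0000.
L − H = 2.0000 − 1.8144 = 0.186 bits.

0.186 bits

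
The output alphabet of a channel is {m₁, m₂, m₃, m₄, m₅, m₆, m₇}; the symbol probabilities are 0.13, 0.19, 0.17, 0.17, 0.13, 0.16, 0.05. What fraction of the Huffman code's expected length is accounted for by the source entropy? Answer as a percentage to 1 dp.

Entropy H = −Σ p log₂ p ≈ 2.7288 bits.
Huffman merges: 1/20+13/100→9/50; 13/100+4/25→29/100; 17/100+17/100→17/50; 9/50+19/100→37/100; 29/100+17/50→63/100; 37/100+63/100→1. L = 281/100 ≈ 2.8100.
Efficiency = H/L = 2.7288/2.8100 = 97.1%.

97.1%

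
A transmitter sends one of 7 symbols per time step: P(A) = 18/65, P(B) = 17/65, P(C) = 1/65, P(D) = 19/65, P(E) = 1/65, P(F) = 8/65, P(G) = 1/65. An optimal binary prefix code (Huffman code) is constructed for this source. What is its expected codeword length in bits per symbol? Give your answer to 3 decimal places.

2.246 bits/symbol

Repeatedly combine the two least-probable nodes; the expected code length is the sum of the merged weights.
merge 1/65 + 1/65 → 2/65
merge 1/65 + 2/65 → 3/65
merge 3/65 + 8/65 → 11/65
merge 11/65 + 17/65 → 28/65
merge 18/65 + 19/65 → 37/65
merge 28/65 + 37/65 → 1
L = 2/65 + 3/65 + 11/65 + 28/65 + 37/65 + 1 = 146/65 ≈ 2.246 bits/symbol.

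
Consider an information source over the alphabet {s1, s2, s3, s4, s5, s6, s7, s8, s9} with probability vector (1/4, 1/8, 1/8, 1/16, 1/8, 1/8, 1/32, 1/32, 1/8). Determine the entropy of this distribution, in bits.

Each probability is a power of 1/2, so log₂(1/p) is an integer.
H = Σ p·log₂(1/p) = 1/4·2 + 1/8·3 + 1/8·3 + 1/16·4 + 1/8·3 + 1/8·3 + 1/32·5 + 1/32·5 + 1/8·3 = 2.9375 bits.

2.9375 bits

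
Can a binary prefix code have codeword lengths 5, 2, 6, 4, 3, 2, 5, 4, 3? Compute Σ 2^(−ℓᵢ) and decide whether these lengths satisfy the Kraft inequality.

With common denominator 2^6 = 64: Σ 2^(−ℓᵢ) = 2/64 + 16/64 + 1/64 + 4/64 + 8/64 + 16/64 + 2/64 + 4/64 + 8/64 = 61/64 = 0.953125.
Kraft's inequality requires Σ ≤ 1; here Σ = 0.953125 ≤ 1, so such a prefix code exists.

0.953125; yes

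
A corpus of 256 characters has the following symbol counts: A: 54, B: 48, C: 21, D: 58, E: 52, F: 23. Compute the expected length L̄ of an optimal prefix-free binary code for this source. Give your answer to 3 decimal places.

Probabilities are the counts divided by 256.
Repeatedly combine the two least-probable nodes; the expected code length is the sum of the merged weights.
merge 21/256 + 23/256 → 11/64
merge 11/64 + 3/16 → 23/64
merge 13/64 + 27/128 → 53/128
merge 29/128 + 23/64 → 75/128
merge 53/128 + 75/128 → 1
L = 11/64 + 23/64 + 53/128 + 75/128 + 1 = 81/32 ≈ 2.531 bits/symbol.

2.531 bits/symbol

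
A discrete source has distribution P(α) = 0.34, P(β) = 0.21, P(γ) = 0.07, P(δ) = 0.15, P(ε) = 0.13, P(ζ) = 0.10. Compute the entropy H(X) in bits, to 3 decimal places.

H = −Σ pᵢ log₂ pᵢ.
−0.34·log₂(0.34) = 0.5292
−0.21·log₂(0.21) = 0.4728
−0.07·log₂(0.07) = 0.2686
−0.15·log₂(0.15) = 0.4105
−0.13·log₂(0.13) = 0.3826
−0.10·log₂(0.10) = 0.3322
Sum ≈ 2.3959 → 2.396 bits.

2.396 bits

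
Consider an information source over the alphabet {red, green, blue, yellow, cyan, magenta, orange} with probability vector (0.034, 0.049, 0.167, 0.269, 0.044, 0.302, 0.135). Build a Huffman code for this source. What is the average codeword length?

Repeatedly combine the two least-probable nodes; the expected code length is the sum of the merged weights.
merge 17/500 + 11/250 → 39/500
merge 49/1000 + 39/500 → 127/1000
merge 127/1000 + 27/200 → 131/500
merge 167/1000 + 131/500 → 429/1000
merge 269/1000 + 151/500 → 571/1000
merge 429/1000 + 571/1000 → 1
L = 39/500 + 127/1000 + 131/500 + 429/1000 + 571/1000 + 1 = 2467/1000 = 2.467 bits/symbol.

2.467 bits/symbol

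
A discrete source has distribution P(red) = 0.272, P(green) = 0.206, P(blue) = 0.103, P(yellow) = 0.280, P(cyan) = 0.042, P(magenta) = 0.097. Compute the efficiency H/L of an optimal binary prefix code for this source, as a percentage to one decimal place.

Entropy H = −Σ p log₂ p ≈ 2.3510 bits.
Huffman merges: 21/500+97/1000→139/1000; 103/1000+139/1000→121/500; 103/500+121/500→56/125; 34/125+7/25→69/125; 56/125+69/125→1. L = 2381/1000 ≈ 2.3810.
Efficiency = H/L = 2.3510/2.3810 = 98.7%.

98.7%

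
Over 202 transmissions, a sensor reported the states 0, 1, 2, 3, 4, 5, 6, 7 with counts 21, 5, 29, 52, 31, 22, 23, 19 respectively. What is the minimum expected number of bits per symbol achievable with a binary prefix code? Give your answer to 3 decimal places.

Probabilities are the counts divided by 202.
Repeatedly combine the two least-probable nodes; the expected code length is the sum of the merged weights.
merge 5/202 + 19/202 → 12/101
merge 21/202 + 11/101 → 43/202
merge 23/202 + 12/101 → 47/202
merge 29/202 + 31/202 → 30/101
merge 43/202 + 47/202 → 45/101
merge 26/101 + 30/101 → 56/101
merge 45/101 + 56/101 → 1
L = 12/101 + 43/202 + 47/202 + 30/101 + 45/101 + 56/101 + 1 = 289/101 ≈ 2.861 bits/symbol.

2.861 bits/symbol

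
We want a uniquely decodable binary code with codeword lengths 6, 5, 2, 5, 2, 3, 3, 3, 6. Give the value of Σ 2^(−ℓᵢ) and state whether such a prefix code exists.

0.96875; yes

With common denominator 2^6 = 64: Σ 2^(−ℓᵢ) = 1/64 + 2/64 + 16/64 + 2/64 + 16/64 + 8/64 + 8/64 + 8/64 + 1/64 = 62/64 = 0.96875.
Kraft's inequality requires Σ ≤ 1; here Σ = 0.96875 ≤ 1, so such a prefix code exists.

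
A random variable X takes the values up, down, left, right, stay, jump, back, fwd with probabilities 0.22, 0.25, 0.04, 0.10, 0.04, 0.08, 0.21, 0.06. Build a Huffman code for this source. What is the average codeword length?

Repeatedly combine the two least-probable nodes; the expected code length is the sum of the merged weights.
merge 1/25 + 1/25 → 2/25
merge 3/50 + 2/25 → 7/50
merge 2/25 + 1/10 → 9/50
merge 7/50 + 9/50 → 8/25
merge 21/100 + 11/50 → 43/100
merge 1/4 + 8/25 → 57/100
merge 43/100 + 57/100 → 1
L = 2/25 + 7/50 + 9/50 + 8/25 + 43/100 + 57/100 + 1 = 68/25 = 2.72 bits/symbol.

2.72 bits/symbol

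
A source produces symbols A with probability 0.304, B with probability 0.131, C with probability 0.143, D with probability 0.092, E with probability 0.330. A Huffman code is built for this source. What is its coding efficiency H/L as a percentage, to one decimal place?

Entropy H = −Σ p log₂ p ≈ 2.1521 bits.
Huffman merges: 23/250+131/1000→223/1000; 143/1000+223/1000→183/500; 38/125+33/100→317/500; 183/500+317/500→1. L = 2223/1000 ≈ 2.2230.
Efficiency = H/L = 2.1521/2.2230 = 96.8%.

96.8%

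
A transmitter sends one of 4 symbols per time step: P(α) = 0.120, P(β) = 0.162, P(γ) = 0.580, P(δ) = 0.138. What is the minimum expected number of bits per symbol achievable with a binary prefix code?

Repeatedly combine the two least-probable nodes; the expected code length is the sum of the merged weights.
merge 3/25 + 69/500 → 129/500
merge 81/500 + 129/500 → 21/50
merge 21/50 + 29/50 → 1
L = 129/500 + 21/50 + 1 = 839/500 = 1.678 bits/symbol.

1.678 bits/symbol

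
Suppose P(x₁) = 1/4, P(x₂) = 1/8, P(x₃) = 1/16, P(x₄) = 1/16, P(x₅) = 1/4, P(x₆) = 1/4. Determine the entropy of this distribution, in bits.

Each probability is a power of 1/2, so log₂(1/p) is an integer.
H = Σ p·log₂(1/p) = 1/4·2 + 1/8·3 + 1/16·4 + 1/16·4 + 1/4·2 + 1/4·2 = 2.375 bits.

2.375 bits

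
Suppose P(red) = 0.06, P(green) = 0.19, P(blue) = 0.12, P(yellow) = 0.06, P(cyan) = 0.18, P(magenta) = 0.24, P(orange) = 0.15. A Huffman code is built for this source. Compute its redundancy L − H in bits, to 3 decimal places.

Entropy H = −Σ p log₂ p ≈ 2.6593 bits.
Huffman merges: 3/50+3/50→3/25; 3/25+3/25→6/25; 3/20+9/50→33/100; 19/100+6/25→43/100; 6/25+33/100→57/100; 43/100+57/100→1. L = 269/100 ≈ 2.6900.
L − H = 2.6900 − 2.6593 = 0.031 bits.

0.031 bits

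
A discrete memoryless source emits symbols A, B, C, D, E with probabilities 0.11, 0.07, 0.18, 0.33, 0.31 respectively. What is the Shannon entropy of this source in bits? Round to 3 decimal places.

H = −Σ pᵢ log₂ pᵢ.
−0.11·log₂(0.11) = 0.3503
−0.07·log₂(0.07) = 0.2686
−0.18·log₂(0.18) = 0.4453
−0.33·log₂(0.33) = 0.5278
−0.31·log₂(0.31) = 0.5238
Sum ≈ 2.1158 → 2.116 bits.

2.116 bits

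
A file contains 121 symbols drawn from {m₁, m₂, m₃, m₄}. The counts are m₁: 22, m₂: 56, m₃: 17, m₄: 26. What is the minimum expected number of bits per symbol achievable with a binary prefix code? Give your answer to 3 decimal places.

Probabilities are the counts divided by 121.
Repeatedly combine the two least-probable nodes; the expected code length is the sum of the merged weights.
merge 17/121 + 2/11 → 39/121
merge 26/121 + 39/121 → 65/121
merge 56/121 + 65/121 → 1
L = 39/121 + 65/121 + 1 = 225/121 ≈ 1.860 bits/symbol.

1.860 bits/symbol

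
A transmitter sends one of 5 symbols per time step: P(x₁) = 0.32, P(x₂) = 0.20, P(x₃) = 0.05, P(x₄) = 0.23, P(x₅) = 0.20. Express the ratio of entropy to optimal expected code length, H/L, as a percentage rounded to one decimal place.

Entropy H = −Σ p log₂ p ≈ 2.1586 bits.
Huffman merges: 1/20+1/5→1/4; 1/5+23/100→43/100; 1/4+8/25→57/100; 43/100+57/100→1. L = 9/4 ≈ 2.2500.
Efficiency = H/L = 2.1586/2.2500 = 95.9%.

95.9%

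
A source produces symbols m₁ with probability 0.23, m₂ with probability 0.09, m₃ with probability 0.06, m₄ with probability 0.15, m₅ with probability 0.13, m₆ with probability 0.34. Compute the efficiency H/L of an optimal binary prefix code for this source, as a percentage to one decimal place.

97.4%

Entropy H = −Σ p log₂ p ≈ 2.3662 bits.
Huffman merges: 3/50+9/100→3/20; 13/100+3/20→7/25; 3/20+23/100→19/50; 7/25+17/50→31/50; 19/50+31/50→1. L = 243/100 ≈ 2.4300.
Efficiency = H/L = 2.3662/2.4300 = 97.4%.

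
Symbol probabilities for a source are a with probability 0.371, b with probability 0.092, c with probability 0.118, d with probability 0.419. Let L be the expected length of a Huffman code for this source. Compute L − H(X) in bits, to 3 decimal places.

0.054 bits

Entropy H = −Σ p log₂ p ≈ 1.7370 bits.
Huffman merges: 23/250+59/500→21/100; 21/100+371/1000→581/1000; 419/1000+581/1000→1. L = 1791/1000 ≈ 1.7910.
L − H = 1.7910 − 1.7370 = 0.054 bits.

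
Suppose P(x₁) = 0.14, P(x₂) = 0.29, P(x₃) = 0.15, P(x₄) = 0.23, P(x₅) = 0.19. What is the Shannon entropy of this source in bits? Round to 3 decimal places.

H = −Σ pᵢ log₂ pᵢ.
−0.14·log₂(0.14) = 0.3971
−0.29·log₂(0.29) = 0.5179
−0.15·log₂(0.15) = 0.4105
−0.23·log₂(0.23) = 0.4877
−0.19·log₂(0.19) = 0.4552
Sum ≈ 2.2685 → 2.268 bits.

2.268 bits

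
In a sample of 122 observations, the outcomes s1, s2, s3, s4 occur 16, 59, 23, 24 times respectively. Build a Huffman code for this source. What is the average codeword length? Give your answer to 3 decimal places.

1.836 bits/symbol

Probabilities are the counts divided by 122.
Repeatedly combine the two least-probable nodes; the expected code length is the sum of the merged weights.
merge 8/61 + 23/122 → 39/122
merge 12/61 + 39/122 → 63/122
merge 59/122 + 63/122 → 1
L = 39/122 + 63/122 + 1 = 112/61 ≈ 1.836 bits/symbol.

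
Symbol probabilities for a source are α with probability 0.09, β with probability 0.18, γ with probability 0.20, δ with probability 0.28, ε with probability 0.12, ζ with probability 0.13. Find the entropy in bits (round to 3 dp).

H = −Σ pᵢ log₂ pᵢ.
−0.09·log₂(0.09) = 0.3127
−0.18·log₂(0.18) = 0.4453
−0.20·log₂(0.20) = 0.4644
−0.28·log₂(0.28) = 0.5142
−0.12·log₂(0.12) = 0.3671
−0.13·log₂(0.13) = 0.3826
Sum ≈ 2.4863 → 2.486 bits.

2.486 bits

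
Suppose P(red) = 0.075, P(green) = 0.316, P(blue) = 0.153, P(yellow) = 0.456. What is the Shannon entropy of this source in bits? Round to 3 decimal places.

H = −Σ pᵢ log₂ pᵢ.
−0.075·log₂(0.075) = 0.2803
−0.316·log₂(0.316) = 0.5252
−0.153·log₂(0.153) = 0.4144
−0.456·log₂(0.456) = 0.5166
Sum ≈ 1.7364 → 1.736 bits.

1.736 bits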